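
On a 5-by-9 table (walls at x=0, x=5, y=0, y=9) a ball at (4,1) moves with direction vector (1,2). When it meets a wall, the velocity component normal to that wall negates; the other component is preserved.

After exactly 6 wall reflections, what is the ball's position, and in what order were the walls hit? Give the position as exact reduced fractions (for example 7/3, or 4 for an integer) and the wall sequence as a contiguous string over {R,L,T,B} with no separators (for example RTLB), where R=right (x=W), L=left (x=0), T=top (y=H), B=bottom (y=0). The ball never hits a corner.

Final position: (3,9)
Wall sequence: RTLBRT

1. t=1 → R at (5,3); v=(-1,2)
2. t=3 → T at (2,9); v=(-1,-2)
3. t=2 → L at (0,5); v=(1,-2)
4. t=5/2 → B at (5/2,0); v=(1,2)
5. t=5/2 → R at (5,5); v=(-1,2)
6. t=2 → T at (3,9); v=(-1,-2)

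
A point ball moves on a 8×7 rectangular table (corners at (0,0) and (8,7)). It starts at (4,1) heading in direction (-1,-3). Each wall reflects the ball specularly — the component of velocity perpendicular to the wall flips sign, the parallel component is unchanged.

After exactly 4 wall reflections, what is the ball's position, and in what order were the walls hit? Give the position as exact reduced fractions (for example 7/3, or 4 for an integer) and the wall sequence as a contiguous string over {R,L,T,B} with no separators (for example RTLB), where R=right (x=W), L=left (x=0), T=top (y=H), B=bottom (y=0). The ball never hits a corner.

Final position: (1,0)
Wall sequence: BTLB

1. t=1/3 → B at (11/3,0); v=(-1,3)
2. t=7/3 → T at (4/3,7); v=(-1,-3)
3. t=4/3 → L at (0,3); v=(1,-3)
4. t=1 → B at (1,0); v=(1,3)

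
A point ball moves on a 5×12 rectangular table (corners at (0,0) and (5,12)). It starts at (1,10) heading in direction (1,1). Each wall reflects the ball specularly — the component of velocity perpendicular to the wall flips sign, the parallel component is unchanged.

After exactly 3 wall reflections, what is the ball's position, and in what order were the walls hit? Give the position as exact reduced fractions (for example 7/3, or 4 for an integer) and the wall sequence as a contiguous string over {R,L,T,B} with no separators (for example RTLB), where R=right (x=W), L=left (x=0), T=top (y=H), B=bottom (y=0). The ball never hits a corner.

Final position: (0,5)
Wall sequence: TRL

1. t=2 → T at (3,12); v=(1,-1)
2. t=2 → R at (5,10); v=(-1,-1)
3. t=5 → L at (0,5); v=(1,-1)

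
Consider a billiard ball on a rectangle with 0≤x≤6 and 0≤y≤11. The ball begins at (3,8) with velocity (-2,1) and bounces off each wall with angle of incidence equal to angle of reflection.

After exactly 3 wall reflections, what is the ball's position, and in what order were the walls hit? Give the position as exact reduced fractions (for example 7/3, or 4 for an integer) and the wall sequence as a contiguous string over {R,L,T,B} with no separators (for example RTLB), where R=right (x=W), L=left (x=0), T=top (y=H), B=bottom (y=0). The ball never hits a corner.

1. t=3/2 → L at (0,19/2); v=(2,1)
2. t=3/2 → T at (3,11); v=(2,-1)
3. t=3/2 → R at (6,19/2); v=(-2,-1)

Final position: (6,19/2)
Wall sequence: LTR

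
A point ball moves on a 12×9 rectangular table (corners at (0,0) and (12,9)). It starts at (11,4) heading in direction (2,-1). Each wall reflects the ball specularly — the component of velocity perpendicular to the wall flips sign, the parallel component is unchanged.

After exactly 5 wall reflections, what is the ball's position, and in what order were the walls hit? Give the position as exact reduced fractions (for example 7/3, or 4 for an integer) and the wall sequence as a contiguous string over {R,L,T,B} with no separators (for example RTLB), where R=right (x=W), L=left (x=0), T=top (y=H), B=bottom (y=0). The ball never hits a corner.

1. t=1/2 → R at (12,7/2); v=(-2,-1)
2. t=7/2 → B at (5,0); v=(-2,1)
3. t=5/2 → L at (0,5/2); v=(2,1)
4. t=6 → R at (12,17/2); v=(-2,1)
5. t=1/2 → T at (11,9); v=(-2,-1)

Final position: (11,9)
Wall sequence: RBLRT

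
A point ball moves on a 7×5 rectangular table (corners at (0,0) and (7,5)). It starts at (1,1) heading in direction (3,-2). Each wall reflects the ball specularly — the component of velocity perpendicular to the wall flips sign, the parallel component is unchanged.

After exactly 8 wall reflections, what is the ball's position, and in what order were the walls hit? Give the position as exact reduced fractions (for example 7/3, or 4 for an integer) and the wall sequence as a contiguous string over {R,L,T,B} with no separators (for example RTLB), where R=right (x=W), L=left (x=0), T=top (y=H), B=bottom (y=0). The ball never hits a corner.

1. t=1/2 → B at (5/2,0); v=(3,2)
2. t=3/2 → R at (7,3); v=(-3,2)
3. t=1 → T at (4,5); v=(-3,-2)
4. t=4/3 → L at (0,7/3); v=(3,-2)
5. t=7/6 → B at (7/2,0); v=(3,2)
6. t=7/6 → R at (7,7/3); v=(-3,2)
7. t=4/3 → T at (3,5); v=(-3,-2)
8. t=1 → L at (0,3); v=(3,-2)

Final position: (0,3)
Wall sequence: BRTLBRTL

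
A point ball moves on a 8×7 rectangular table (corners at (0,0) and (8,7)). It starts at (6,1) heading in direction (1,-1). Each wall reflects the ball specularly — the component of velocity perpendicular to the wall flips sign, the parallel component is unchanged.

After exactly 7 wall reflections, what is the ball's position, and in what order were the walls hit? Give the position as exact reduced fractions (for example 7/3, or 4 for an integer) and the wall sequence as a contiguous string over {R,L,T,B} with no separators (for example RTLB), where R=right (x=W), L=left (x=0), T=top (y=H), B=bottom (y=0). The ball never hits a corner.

Final position: (4,7)
Wall sequence: BRTLBRT

1. t=1 → B at (7,0); v=(1,1)
2. t=1 → R at (8,1); v=(-1,1)
3. t=6 → T at (2,7); v=(-1,-1)
4. t=2 → L at (0,5); v=(1,-1)
5. t=5 → B at (5,0); v=(1,1)
6. t=3 → R at (8,3); v=(-1,1)
7. t=4 → T at (4,7); v=(-1,-1)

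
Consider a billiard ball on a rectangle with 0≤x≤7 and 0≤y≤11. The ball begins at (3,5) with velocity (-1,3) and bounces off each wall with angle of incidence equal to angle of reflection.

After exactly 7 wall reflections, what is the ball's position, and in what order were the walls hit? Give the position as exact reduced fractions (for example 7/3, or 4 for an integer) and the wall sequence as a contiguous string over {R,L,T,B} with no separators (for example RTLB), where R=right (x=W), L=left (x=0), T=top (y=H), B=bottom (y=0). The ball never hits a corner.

Final position: (1/3,11)
Wall sequence: TLBTRBT

1. t=2 → T at (1,11); v=(-1,-3)
2. t=1 → L at (0,8); v=(1,-3)
3. t=8/3 → B at (8/3,0); v=(1,3)
4. t=11/3 → T at (19/3,11); v=(1,-3)
5. t=2/3 → R at (7,9); v=(-1,-3)
6. t=3 → B at (4,0); v=(-1,3)
7. t=11/3 → T at (1/3,11); v=(-1,-3)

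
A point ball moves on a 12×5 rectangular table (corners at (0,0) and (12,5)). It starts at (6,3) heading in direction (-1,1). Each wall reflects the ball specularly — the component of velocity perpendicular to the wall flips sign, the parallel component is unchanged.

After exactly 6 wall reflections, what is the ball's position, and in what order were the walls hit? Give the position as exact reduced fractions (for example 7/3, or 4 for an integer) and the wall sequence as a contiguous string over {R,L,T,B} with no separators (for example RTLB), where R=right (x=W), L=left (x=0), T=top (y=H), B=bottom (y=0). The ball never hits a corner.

Final position: (12,1)
Wall sequence: TLBTBR

1. t=2 → T at (4,5); v=(-1,-1)
2. t=4 → L at (0,1); v=(1,-1)
3. t=1 → B at (1,0); v=(1,1)
4. t=5 → T at (6,5); v=(1,-1)
5. t=5 → B at (11,0); v=(1,1)
6. t=1 → R at (12,1); v=(-1,1)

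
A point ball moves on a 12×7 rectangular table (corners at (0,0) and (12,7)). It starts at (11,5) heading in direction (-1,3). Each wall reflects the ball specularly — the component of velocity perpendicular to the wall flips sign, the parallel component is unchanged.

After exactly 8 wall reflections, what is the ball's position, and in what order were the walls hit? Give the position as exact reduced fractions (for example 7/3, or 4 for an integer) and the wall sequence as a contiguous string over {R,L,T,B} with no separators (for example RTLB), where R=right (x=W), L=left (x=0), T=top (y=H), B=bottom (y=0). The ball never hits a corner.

Final position: (11/3,7)
Wall sequence: TBTBTLBT

1. t=2/3 → T at (31/3,7); v=(-1,-3)
2. t=7/3 → B at (8,0); v=(-1,3)
3. t=7/3 → T at (17/3,7); v=(-1,-3)
4. t=7/3 → B at (10/3,0); v=(-1,3)
5. t=7/3 → T at (1,7); v=(-1,-3)
6. t=1 → L at (0,4); v=(1,-3)
7. t=4/3 → B at (4/3,0); v=(1,3)
8. t=7/3 → T at (11/3,7); v=(1,-3)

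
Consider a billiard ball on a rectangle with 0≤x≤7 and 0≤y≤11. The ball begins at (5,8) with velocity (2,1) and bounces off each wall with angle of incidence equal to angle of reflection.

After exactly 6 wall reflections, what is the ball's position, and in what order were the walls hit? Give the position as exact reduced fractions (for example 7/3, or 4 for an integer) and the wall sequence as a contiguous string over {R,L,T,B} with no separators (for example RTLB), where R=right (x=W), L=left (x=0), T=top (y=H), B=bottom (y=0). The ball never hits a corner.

Final position: (5,0)
Wall sequence: RTLRLB

1. t=1 → R at (7,9); v=(-2,1)
2. t=2 → T at (3,11); v=(-2,-1)
3. t=3/2 → L at (0,19/2); v=(2,-1)
4. t=7/2 → R at (7,6); v=(-2,-1)
5. t=7/2 → L at (0,5/2); v=(2,-1)
6. t=5/2 → B at (5,0); v=(2,1)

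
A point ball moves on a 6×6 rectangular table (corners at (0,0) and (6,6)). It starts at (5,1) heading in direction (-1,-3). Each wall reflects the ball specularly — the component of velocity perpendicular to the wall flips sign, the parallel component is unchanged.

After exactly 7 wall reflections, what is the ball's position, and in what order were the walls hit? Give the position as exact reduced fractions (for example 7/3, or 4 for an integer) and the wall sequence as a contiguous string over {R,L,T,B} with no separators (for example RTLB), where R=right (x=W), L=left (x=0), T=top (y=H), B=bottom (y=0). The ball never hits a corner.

1. t=1/3 → B at (14/3,0); v=(-1,3)
2. t=2 → T at (8/3,6); v=(-1,-3)
3. t=2 → B at (2/3,0); v=(-1,3)
4. t=2/3 → L at (0,2); v=(1,3)
5. t=4/3 → T at (4/3,6); v=(1,-3)
6. t=2 → B at (10/3,0); v=(1,3)
7. t=2 → T at (16/3,6); v=(1,-3)

Final position: (16/3,6)
Wall sequence: BTBLTBT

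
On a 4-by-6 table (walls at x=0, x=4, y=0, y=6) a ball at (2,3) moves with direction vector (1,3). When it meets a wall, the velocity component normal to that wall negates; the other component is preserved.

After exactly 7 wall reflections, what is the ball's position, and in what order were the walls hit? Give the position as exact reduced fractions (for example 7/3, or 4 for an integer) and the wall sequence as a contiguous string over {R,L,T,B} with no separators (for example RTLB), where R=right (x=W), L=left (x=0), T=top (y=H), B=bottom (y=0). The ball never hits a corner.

Final position: (3,6)
Wall sequence: TRBTLBT

1. t=1 → T at (3,6); v=(1,-3)
2. t=1 → R at (4,3); v=(-1,-3)
3. t=1 → B at (3,0); v=(-1,3)
4. t=2 → T at (1,6); v=(-1,-3)
5. t=1 → L at (0,3); v=(1,-3)
6. t=1 → B at (1,0); v=(1,3)
7. t=2 → T at (3,6); v=(1,-3)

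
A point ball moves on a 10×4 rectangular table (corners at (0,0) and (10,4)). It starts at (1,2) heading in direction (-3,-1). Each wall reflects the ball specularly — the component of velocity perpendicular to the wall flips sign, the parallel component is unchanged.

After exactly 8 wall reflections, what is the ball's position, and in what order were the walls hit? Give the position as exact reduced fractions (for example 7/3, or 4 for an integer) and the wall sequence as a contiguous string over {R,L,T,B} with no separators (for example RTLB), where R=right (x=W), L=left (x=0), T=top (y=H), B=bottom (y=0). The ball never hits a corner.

1. t=1/3 → L at (0,5/3); v=(3,-1)
2. t=5/3 → B at (5,0); v=(3,1)
3. t=5/3 → R at (10,5/3); v=(-3,1)
4. t=7/3 → T at (3,4); v=(-3,-1)
5. t=1 → L at (0,3); v=(3,-1)
6. t=3 → B at (9,0); v=(3,1)
7. t=1/3 → R at (10,1/3); v=(-3,1)
8. t=10/3 → L at (0,11/3); v=(3,1)

Final position: (0,11/3)
Wall sequence: LBRTLBRL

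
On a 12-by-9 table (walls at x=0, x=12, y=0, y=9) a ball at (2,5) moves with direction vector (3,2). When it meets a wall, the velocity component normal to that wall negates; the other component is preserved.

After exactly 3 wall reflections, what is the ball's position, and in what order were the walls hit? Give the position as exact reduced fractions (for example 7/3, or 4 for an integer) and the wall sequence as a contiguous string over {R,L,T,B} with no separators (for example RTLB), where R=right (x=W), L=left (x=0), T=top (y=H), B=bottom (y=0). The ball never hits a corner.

Final position: (5/2,0)
Wall sequence: TRB

1. t=2 → T at (8,9); v=(3,-2)
2. t=4/3 → R at (12,19/3); v=(-3,-2)
3. t=19/6 → B at (5/2,0); v=(-3,2)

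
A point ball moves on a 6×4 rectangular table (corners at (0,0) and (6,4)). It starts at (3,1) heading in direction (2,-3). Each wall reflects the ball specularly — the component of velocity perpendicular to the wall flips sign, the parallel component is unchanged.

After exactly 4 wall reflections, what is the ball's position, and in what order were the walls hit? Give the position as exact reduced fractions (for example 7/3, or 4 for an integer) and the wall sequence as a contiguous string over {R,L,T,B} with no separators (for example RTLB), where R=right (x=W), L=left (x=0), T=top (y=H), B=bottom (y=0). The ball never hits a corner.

1. t=1/3 → B at (11/3,0); v=(2,3)
2. t=7/6 → R at (6,7/2); v=(-2,3)
3. t=1/6 → T at (17/3,4); v=(-2,-3)
4. t=4/3 → B at (3,0); v=(-2,3)

Final position: (3,0)
Wall sequence: BRTB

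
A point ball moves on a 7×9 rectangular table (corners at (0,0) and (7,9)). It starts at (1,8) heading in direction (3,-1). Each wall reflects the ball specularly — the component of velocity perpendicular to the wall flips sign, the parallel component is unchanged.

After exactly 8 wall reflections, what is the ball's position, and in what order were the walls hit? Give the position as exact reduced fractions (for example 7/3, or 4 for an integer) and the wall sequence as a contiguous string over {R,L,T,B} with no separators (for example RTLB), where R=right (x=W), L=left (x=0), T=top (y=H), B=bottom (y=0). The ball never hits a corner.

Final position: (7,8)
Wall sequence: RLRBLRLR

1. t=2 → R at (7,6); v=(-3,-1)
2. t=7/3 → L at (0,11/3); v=(3,-1)
3. t=7/3 → R at (7,4/3); v=(-3,-1)
4. t=4/3 → B at (3,0); v=(-3,1)
5. t=1 → L at (0,1); v=(3,1)
6. t=7/3 → R at (7,10/3); v=(-3,1)
7. t=7/3 → L at (0,17/3); v=(3,1)
8. t=7/3 → R at (7,8); v=(-3,1)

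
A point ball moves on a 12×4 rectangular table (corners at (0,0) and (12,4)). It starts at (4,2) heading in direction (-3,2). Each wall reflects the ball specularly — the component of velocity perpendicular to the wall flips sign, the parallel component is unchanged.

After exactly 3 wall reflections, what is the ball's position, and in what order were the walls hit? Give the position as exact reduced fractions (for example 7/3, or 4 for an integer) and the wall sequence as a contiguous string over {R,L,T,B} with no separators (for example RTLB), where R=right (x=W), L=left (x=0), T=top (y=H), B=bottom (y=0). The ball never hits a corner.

Final position: (5,0)
Wall sequence: TLB

1. t=1 → T at (1,4); v=(-3,-2)
2. t=1/3 → L at (0,10/3); v=(3,-2)
3. t=5/3 → B at (5,0); v=(3,2)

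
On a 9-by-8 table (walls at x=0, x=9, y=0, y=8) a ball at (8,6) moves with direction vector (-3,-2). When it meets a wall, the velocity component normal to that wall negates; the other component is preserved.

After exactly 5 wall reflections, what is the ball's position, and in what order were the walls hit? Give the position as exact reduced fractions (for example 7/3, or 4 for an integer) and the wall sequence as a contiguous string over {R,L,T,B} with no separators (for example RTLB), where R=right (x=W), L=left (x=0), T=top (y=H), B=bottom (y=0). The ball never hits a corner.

Final position: (0,14/3)
Wall sequence: LBRTL

1. t=8/3 → L at (0,2/3); v=(3,-2)
2. t=1/3 → B at (1,0); v=(3,2)
3. t=8/3 → R at (9,16/3); v=(-3,2)
4. t=4/3 → T at (5,8); v=(-3,-2)
5. t=5/3 → L at (0,14/3); v=(3,-2)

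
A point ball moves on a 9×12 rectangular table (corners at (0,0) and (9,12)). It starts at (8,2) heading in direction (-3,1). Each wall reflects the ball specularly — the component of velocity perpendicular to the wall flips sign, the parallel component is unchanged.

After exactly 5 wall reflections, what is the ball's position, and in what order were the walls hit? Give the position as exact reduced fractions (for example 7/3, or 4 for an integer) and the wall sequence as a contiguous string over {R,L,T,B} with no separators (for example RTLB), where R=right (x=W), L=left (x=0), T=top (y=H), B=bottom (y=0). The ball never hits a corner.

1. t=8/3 → L at (0,14/3); v=(3,1)
2. t=3 → R at (9,23/3); v=(-3,1)
3. t=3 → L at (0,32/3); v=(3,1)
4. t=4/3 → T at (4,12); v=(3,-1)
5. t=5/3 → R at (9,31/3); v=(-3,-1)

Final position: (9,31/3)
Wall sequence: LRLTR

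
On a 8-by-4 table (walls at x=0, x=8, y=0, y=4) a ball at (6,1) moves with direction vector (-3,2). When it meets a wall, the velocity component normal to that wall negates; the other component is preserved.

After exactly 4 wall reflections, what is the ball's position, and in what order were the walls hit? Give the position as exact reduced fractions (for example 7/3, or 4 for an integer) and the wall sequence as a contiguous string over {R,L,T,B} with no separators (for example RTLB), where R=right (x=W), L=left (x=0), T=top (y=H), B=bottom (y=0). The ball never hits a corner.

1. t=3/2 → T at (3/2,4); v=(-3,-2)
2. t=1/2 → L at (0,3); v=(3,-2)
3. t=3/2 → B at (9/2,0); v=(3,2)
4. t=7/6 → R at (8,7/3); v=(-3,2)

Final position: (8,7/3)
Wall sequence: TLBR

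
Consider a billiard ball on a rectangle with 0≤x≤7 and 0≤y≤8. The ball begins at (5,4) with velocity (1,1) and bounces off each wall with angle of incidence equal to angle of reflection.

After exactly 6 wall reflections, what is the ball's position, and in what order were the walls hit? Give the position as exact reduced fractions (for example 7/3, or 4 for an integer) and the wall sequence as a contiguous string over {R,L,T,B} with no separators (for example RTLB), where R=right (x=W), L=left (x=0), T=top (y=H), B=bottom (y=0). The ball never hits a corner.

1. t=2 → R at (7,6); v=(-1,1)
2. t=2 → T at (5,8); v=(-1,-1)
3. t=5 → L at (0,3); v=(1,-1)
4. t=3 → B at (3,0); v=(1,1)
5. t=4 → R at (7,4); v=(-1,1)
6. t=4 → T at (3,8); v=(-1,-1)

Final position: (3,8)
Wall sequence: RTLBRT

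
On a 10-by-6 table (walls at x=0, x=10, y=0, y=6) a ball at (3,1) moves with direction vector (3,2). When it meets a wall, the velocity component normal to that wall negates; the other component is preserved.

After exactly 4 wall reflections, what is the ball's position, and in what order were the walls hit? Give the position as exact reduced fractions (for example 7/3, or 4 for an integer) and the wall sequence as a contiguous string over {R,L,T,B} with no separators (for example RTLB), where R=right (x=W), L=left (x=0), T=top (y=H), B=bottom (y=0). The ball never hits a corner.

Final position: (0,1/3)
Wall sequence: RTBL

1. t=7/3 → R at (10,17/3); v=(-3,2)
2. t=1/6 → T at (19/2,6); v=(-3,-2)
3. t=3 → B at (1/2,0); v=(-3,2)
4. t=1/6 → L at (0,1/3); v=(3,2)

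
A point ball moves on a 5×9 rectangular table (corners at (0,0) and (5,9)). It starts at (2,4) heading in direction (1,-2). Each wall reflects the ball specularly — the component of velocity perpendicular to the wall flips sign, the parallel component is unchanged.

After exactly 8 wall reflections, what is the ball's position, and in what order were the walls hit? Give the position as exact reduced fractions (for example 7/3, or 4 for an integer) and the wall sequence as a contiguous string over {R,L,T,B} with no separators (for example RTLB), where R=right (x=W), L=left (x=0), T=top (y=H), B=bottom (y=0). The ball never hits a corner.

1. t=2 → B at (4,0); v=(1,2)
2. t=1 → R at (5,2); v=(-1,2)
3. t=7/2 → T at (3/2,9); v=(-1,-2)
4. t=3/2 → L at (0,6); v=(1,-2)
5. t=3 → B at (3,0); v=(1,2)
6. t=2 → R at (5,4); v=(-1,2)
7. t=5/2 → T at (5/2,9); v=(-1,-2)
8. t=5/2 → L at (0,4); v=(1,-2)

Final position: (0,4)
Wall sequence: BRTLBRTL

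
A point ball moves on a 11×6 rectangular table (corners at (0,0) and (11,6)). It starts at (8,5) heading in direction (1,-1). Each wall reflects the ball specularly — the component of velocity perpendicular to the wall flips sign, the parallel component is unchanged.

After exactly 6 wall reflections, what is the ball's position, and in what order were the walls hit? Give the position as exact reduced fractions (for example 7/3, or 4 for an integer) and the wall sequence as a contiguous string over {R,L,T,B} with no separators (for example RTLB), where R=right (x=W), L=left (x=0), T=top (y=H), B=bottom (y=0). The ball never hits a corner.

Final position: (9,6)
Wall sequence: RBTLBT

1. t=3 → R at (11,2); v=(-1,-1)
2. t=2 → B at (9,0); v=(-1,1)
3. t=6 → T at (3,6); v=(-1,-1)
4. t=3 → L at (0,3); v=(1,-1)
5. t=3 → B at (3,0); v=(1,1)
6. t=6 → T at (9,6); v=(1,-1)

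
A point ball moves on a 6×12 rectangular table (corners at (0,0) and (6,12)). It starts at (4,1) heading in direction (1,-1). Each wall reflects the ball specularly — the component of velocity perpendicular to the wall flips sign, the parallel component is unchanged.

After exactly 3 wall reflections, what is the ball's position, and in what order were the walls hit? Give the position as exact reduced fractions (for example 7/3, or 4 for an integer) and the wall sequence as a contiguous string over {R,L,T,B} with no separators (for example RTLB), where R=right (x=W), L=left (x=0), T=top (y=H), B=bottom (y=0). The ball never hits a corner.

Final position: (0,7)
Wall sequence: BRL

1. t=1 → B at (5,0); v=(1,1)
2. t=1 → R at (6,1); v=(-1,1)
3. t=6 → L at (0,7); v=(1,1)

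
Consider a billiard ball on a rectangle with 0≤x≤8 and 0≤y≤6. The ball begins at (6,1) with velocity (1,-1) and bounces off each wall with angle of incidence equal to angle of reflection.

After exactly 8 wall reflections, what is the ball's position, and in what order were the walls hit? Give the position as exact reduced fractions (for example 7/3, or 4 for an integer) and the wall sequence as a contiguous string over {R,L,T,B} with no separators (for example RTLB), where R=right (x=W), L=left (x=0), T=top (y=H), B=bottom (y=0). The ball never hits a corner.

1. t=1 → B at (7,0); v=(1,1)
2. t=1 → R at (8,1); v=(-1,1)
3. t=5 → T at (3,6); v=(-1,-1)
4. t=3 → L at (0,3); v=(1,-1)
5. t=3 → B at (3,0); v=(1,1)
6. t=5 → R at (8,5); v=(-1,1)
7. t=1 → T at (7,6); v=(-1,-1)
8. t=6 → B at (1,0); v=(-1,1)

Final position: (1,0)
Wall sequence: BRTLBRTB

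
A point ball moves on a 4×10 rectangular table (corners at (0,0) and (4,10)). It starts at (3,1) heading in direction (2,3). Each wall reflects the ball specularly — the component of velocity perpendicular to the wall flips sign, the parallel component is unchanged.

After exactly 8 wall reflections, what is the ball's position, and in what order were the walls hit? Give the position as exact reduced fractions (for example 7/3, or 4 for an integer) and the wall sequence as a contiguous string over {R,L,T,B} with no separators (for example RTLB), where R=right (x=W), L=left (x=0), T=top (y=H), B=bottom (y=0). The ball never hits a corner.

1. t=1/2 → R at (4,5/2); v=(-2,3)
2. t=2 → L at (0,17/2); v=(2,3)
3. t=1/2 → T at (1,10); v=(2,-3)
4. t=3/2 → R at (4,11/2); v=(-2,-3)
5. t=11/6 → B at (1/3,0); v=(-2,3)
6. t=1/6 → L at (0,1/2); v=(2,3)
7. t=2 → R at (4,13/2); v=(-2,3)
8. t=7/6 → T at (5/3,10); v=(-2,-3)

Final position: (5/3,10)
Wall sequence: RLTRBLRT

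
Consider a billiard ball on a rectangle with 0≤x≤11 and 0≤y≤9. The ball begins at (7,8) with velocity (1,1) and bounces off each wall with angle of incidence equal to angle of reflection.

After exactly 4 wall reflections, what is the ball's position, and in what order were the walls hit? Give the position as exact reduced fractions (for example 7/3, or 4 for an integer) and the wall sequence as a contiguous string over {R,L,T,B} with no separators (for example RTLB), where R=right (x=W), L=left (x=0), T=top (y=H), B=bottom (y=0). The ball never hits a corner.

1. t=1 → T at (8,9); v=(1,-1)
2. t=3 → R at (11,6); v=(-1,-1)
3. t=6 → B at (5,0); v=(-1,1)
4. t=5 → L at (0,5); v=(1,1)

Final position: (0,5)
Wall sequence: TRBL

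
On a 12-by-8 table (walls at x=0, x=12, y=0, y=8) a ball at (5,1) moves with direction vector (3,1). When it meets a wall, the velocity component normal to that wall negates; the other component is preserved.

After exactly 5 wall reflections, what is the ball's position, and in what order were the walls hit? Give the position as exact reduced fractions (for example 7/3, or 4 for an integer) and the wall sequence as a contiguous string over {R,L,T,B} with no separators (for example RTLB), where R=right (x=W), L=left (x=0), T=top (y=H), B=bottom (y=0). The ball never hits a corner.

Final position: (0,2/3)
Wall sequence: RLTRL

1. t=7/3 → R at (12,10/3); v=(-3,1)
2. t=4 → L at (0,22/3); v=(3,1)
3. t=2/3 → T at (2,8); v=(3,-1)
4. t=10/3 → R at (12,14/3); v=(-3,-1)
5. t=4 → L at (0,2/3); v=(3,-1)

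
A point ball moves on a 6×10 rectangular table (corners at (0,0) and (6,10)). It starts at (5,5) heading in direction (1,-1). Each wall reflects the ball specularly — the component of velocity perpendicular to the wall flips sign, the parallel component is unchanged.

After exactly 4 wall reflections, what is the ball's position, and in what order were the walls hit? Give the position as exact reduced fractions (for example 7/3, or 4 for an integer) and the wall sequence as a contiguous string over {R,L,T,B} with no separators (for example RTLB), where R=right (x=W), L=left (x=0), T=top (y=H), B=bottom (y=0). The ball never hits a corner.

1. t=1 → R at (6,4); v=(-1,-1)
2. t=4 → B at (2,0); v=(-1,1)
3. t=2 → L at (0,2); v=(1,1)
4. t=6 → R at (6,8); v=(-1,1)

Final position: (6,8)
Wall sequence: RBLR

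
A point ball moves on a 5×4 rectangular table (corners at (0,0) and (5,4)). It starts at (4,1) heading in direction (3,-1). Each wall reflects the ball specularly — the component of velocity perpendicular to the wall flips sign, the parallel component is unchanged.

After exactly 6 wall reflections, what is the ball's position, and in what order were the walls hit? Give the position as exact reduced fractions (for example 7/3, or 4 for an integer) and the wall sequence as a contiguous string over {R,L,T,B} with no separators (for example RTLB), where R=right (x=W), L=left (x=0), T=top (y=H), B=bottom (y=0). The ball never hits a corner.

Final position: (0,11/3)
Wall sequence: RBLRTL

1. t=1/3 → R at (5,2/3); v=(-3,-1)
2. t=2/3 → B at (3,0); v=(-3,1)
3. t=1 → L at (0,1); v=(3,1)
4. t=5/3 → R at (5,8/3); v=(-3,1)
5. t=4/3 → T at (1,4); v=(-3,-1)
6. t=1/3 → L at (0,11/3); v=(3,-1)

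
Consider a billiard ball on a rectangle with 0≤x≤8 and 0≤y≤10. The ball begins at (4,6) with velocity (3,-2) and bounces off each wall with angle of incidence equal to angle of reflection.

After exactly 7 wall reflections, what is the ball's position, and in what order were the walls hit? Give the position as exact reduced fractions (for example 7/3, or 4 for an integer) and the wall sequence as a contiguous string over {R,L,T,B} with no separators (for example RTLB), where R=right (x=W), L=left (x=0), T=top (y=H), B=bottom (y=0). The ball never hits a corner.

Final position: (8,2)
Wall sequence: RBLRTLR

1. t=4/3 → R at (8,10/3); v=(-3,-2)
2. t=5/3 → B at (3,0); v=(-3,2)
3. t=1 → L at (0,2); v=(3,2)
4. t=8/3 → R at (8,22/3); v=(-3,2)
5. t=4/3 → T at (4,10); v=(-3,-2)
6. t=4/3 → L at (0,22/3); v=(3,-2)
7. t=8/3 → R at (8,2); v=(-3,-2)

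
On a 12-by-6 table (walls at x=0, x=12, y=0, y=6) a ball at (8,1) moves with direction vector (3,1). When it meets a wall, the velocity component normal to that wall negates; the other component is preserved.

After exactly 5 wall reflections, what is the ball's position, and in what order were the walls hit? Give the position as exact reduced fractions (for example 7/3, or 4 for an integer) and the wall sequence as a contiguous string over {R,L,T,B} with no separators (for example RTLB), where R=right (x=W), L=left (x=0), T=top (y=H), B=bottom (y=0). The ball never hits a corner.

Final position: (7,0)
Wall sequence: RTLRB

1. t=4/3 → R at (12,7/3); v=(-3,1)
2. t=11/3 → T at (1,6); v=(-3,-1)
3. t=1/3 → L at (0,17/3); v=(3,-1)
4. t=4 → R at (12,5/3); v=(-3,-1)
5. t=5/3 → B at (7,0); v=(-3,1)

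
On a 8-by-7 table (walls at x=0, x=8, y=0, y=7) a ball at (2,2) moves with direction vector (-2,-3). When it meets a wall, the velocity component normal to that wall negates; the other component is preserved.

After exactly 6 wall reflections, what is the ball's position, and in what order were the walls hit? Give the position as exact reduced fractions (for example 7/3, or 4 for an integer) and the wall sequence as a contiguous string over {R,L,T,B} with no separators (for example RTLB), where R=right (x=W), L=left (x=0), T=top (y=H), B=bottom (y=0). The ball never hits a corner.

1. t=2/3 → B at (2/3,0); v=(-2,3)
2. t=1/3 → L at (0,1); v=(2,3)
3. t=2 → T at (4,7); v=(2,-3)
4. t=2 → R at (8,1); v=(-2,-3)
5. t=1/3 → B at (22/3,0); v=(-2,3)
6. t=7/3 → T at (8/3,7); v=(-2,-3)

Final position: (8/3,7)
Wall sequence: BLTRBT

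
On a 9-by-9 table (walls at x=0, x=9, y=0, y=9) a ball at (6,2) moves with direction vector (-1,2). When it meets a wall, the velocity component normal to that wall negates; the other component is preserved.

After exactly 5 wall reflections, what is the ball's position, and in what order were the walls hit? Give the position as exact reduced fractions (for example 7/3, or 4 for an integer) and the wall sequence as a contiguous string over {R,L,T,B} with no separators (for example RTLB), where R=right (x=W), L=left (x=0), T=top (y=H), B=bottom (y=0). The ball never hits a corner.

Final position: (9,4)
Wall sequence: TLBTR

1. t=7/2 → T at (5/2,9); v=(-1,-2)
2. t=5/2 → L at (0,4); v=(1,-2)
3. t=2 → B at (2,0); v=(1,2)
4. t=9/2 → T at (13/2,9); v=(1,-2)
5. t=5/2 → R at (9,4); v=(-1,-2)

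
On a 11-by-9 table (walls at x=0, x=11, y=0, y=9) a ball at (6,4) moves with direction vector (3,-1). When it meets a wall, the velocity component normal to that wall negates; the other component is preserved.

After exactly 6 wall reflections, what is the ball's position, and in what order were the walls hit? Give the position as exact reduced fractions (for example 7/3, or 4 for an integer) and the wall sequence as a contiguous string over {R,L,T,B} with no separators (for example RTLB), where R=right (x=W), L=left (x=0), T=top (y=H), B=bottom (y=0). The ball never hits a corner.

Final position: (1,9)
Wall sequence: RBLRLT

1. t=5/3 → R at (11,7/3); v=(-3,-1)
2. t=7/3 → B at (4,0); v=(-3,1)
3. t=4/3 → L at (0,4/3); v=(3,1)
4. t=11/3 → R at (11,5); v=(-3,1)
5. t=11/3 → L at (0,26/3); v=(3,1)
6. t=1/3 → T at (1,9); v=(3,-1)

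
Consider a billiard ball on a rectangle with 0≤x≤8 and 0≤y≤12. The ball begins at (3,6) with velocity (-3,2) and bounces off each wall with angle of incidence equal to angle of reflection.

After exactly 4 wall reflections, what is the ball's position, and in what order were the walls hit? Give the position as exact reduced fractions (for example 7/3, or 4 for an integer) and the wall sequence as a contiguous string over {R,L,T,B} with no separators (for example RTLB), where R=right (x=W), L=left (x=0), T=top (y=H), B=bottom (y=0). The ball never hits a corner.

Final position: (0,16/3)
Wall sequence: LTRL

1. t=1 → L at (0,8); v=(3,2)
2. t=2 → T at (6,12); v=(3,-2)
3. t=2/3 → R at (8,32/3); v=(-3,-2)
4. t=8/3 → L at (0,16/3); v=(3,-2)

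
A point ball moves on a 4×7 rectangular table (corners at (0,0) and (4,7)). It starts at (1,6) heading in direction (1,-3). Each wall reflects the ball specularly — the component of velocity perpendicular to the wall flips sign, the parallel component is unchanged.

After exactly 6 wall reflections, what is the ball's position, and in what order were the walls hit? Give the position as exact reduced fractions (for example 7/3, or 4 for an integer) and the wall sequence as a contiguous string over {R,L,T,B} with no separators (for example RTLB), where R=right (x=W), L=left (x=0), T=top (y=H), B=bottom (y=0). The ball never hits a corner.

Final position: (2,7)
Wall sequence: BRTBLT

1. t=2 → B at (3,0); v=(1,3)
2. t=1 → R at (4,3); v=(-1,3)
3. t=4/3 → T at (8/3,7); v=(-1,-3)
4. t=7/3 → B at (1/3,0); v=(-1,3)
5. t=1/3 → L at (0,1); v=(1,3)
6. t=2 → T at (2,7); v=(1,-3)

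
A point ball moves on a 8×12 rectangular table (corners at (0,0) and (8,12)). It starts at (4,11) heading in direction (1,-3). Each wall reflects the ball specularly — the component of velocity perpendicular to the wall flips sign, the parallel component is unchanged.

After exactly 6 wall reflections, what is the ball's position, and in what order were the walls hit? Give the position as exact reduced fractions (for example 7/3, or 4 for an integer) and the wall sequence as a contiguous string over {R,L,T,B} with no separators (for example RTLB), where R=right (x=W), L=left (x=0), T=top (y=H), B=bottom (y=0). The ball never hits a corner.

Final position: (11/3,12)
Wall sequence: BRTBLT

1. t=11/3 → B at (23/3,0); v=(1,3)
2. t=1/3 → R at (8,1); v=(-1,3)
3. t=11/3 → T at (13/3,12); v=(-1,-3)
4. t=4 → B at (1/3,0); v=(-1,3)
5. t=1/3 → L at (0,1); v=(1,3)
6. t=11/3 → T at (11/3,12); v=(1,-3)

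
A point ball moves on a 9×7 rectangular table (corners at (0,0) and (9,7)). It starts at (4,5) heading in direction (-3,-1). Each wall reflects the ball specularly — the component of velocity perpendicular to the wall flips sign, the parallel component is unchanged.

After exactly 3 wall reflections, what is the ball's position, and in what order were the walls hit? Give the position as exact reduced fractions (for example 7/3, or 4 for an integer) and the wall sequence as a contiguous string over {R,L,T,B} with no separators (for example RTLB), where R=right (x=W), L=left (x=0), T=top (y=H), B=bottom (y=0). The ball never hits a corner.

1. t=4/3 → L at (0,11/3); v=(3,-1)
2. t=3 → R at (9,2/3); v=(-3,-1)
3. t=2/3 → B at (7,0); v=(-3,1)

Final position: (7,0)
Wall sequence: LRB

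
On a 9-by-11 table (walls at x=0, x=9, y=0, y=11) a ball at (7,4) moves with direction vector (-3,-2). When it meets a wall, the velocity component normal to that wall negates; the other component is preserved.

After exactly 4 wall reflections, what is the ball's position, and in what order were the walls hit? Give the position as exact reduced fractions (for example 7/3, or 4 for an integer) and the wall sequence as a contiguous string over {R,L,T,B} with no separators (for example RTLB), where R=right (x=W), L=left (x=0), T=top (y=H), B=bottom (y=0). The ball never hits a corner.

Final position: (5/2,11)
Wall sequence: BLRT

1. t=2 → B at (1,0); v=(-3,2)
2. t=1/3 → L at (0,2/3); v=(3,2)
3. t=3 → R at (9,20/3); v=(-3,2)
4. t=13/6 → T at (5/2,11); v=(-3,-2)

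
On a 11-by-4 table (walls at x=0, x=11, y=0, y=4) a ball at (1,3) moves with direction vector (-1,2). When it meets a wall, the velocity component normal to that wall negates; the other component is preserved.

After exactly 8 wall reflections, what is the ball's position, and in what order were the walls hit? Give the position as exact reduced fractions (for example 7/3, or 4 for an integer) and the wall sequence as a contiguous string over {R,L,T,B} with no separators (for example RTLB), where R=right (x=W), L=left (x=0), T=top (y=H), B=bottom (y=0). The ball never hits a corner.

1. t=1/2 → T at (1/2,4); v=(-1,-2)
2. t=1/2 → L at (0,3); v=(1,-2)
3. t=3/2 → B at (3/2,0); v=(1,2)
4. t=2 → T at (7/2,4); v=(1,-2)
5. t=2 → B at (11/2,0); v=(1,2)
6. t=2 → T at (15/2,4); v=(1,-2)
7. t=2 → B at (19/2,0); v=(1,2)
8. t=3/2 → R at (11,3); v=(-1,2)

Final position: (11,3)
Wall sequence: TLBTBTBR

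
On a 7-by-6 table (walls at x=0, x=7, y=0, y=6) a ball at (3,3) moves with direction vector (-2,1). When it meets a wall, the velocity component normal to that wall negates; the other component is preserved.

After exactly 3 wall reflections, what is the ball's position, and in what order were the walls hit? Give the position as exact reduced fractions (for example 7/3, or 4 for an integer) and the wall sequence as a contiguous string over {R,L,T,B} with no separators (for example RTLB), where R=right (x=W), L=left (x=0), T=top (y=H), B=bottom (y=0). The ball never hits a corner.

1. t=3/2 → L at (0,9/2); v=(2,1)
2. t=3/2 → T at (3,6); v=(2,-1)
3. t=2 → R at (7,4); v=(-2,-1)

Final position: (7,4)
Wall sequence: LTR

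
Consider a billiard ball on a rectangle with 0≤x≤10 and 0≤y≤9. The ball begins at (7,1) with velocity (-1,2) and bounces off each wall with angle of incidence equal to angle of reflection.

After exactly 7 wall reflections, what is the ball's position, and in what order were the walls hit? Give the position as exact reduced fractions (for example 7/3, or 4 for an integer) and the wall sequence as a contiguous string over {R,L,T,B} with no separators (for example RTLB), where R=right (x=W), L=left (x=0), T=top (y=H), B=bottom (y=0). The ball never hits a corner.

Final position: (5,9)
Wall sequence: TLBTRBT

1. t=4 → T at (3,9); v=(-1,-2)
2. t=3 → L at (0,3); v=(1,-2)
3. t=3/2 → B at (3/2,0); v=(1,2)
4. t=9/2 → T at (6,9); v=(1,-2)
5. t=4 → R at (10,1); v=(-1,-2)
6. t=1/2 → B at (19/2,0); v=(-1,2)
7. t=9/2 → T at (5,9); v=(-1,-2)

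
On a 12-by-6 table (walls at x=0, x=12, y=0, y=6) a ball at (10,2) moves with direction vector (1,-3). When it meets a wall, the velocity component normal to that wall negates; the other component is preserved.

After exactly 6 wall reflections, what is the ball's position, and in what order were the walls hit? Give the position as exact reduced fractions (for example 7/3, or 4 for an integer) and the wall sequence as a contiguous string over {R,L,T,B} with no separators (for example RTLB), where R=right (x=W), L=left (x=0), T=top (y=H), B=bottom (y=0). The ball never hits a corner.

1. t=2/3 → B at (32/3,0); v=(1,3)
2. t=4/3 → R at (12,4); v=(-1,3)
3. t=2/3 → T at (34/3,6); v=(-1,-3)
4. t=2 → B at (28/3,0); v=(-1,3)
5. t=2 → T at (22/3,6); v=(-1,-3)
6. t=2 → B at (16/3,0); v=(-1,3)

Final position: (16/3,0)
Wall sequence: BRTBTB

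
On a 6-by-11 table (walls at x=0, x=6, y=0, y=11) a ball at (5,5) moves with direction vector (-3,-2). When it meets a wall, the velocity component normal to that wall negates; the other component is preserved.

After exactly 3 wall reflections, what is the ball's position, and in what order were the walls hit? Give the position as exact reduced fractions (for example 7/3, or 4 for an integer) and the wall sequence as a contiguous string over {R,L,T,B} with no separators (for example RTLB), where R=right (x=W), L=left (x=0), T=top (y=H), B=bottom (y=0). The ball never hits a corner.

Final position: (6,7/3)
Wall sequence: LBR

1. t=5/3 → L at (0,5/3); v=(3,-2)
2. t=5/6 → B at (5/2,0); v=(3,2)
3. t=7/6 → R at (6,7/3); v=(-3,2)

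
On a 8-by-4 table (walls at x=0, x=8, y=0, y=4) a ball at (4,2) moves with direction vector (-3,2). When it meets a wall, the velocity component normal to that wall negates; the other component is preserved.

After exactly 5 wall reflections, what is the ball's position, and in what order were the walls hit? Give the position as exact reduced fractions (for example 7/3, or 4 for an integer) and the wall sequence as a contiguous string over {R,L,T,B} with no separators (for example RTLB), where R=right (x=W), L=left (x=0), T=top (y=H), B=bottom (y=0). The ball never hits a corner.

1. t=1 → T at (1,4); v=(-3,-2)
2. t=1/3 → L at (0,10/3); v=(3,-2)
3. t=5/3 → B at (5,0); v=(3,2)
4. t=1 → R at (8,2); v=(-3,2)
5. t=1 → T at (5,4); v=(-3,-2)

Final position: (5,4)
Wall sequence: TLBRT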